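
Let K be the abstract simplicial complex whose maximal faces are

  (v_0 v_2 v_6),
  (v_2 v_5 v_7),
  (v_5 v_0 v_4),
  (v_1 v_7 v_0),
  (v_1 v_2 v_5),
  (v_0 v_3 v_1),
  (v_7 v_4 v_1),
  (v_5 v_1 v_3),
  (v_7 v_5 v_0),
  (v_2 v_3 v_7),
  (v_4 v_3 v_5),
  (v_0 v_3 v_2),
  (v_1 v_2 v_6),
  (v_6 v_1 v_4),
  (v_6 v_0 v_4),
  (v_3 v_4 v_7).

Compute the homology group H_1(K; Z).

H_1 = Z^2.

We work with the vertex ordering v_0 < v_1 < v_2 < v_3 < v_4 < v_5 < v_6 < v_7. The simplices of K, each written with vertices in increasing order, are:

  0-simplices (8): [v_0], [v_1], [v_2], [v_3], [v_4], [v_5], [v_6], [v_7]
  1-simplices (24): (24 of them)
  2-simplices (16): (16 of them)

Hence C_0 ≅ Z^8, C_1 ≅ Z^24, C_2 ≅ Z^16.

Boundary ∂_1: C_1 → C_0 sends each edge [p,q] (with p < q) to q − p.
The resulting 8×24 matrix has rank 7, and its Smith normal form has invariant factors (1,1,1,1,1,1,1).

∂_2: C_2 → C_1 sends each 2-simplex [p,q,r] to [q,r] − [p,r] + [p,q]. For instance
  ∂[v_2,v_3,v_7] = [v_3,v_7] − [v_2,v_7] + [v_2,v_3],
  ∂[v_0,v_2,v_6] = [v_2,v_6] − [v_0,v_6] + [v_0,v_2].
This gives a 24×16 integer matrix of rank 15; reducing to Smith normal form yields diagonal entries (1,1,1,1,1,1,1,1,1,1,1,1,1,1,1).

Computing H_k = (kernel of ∂_k) / (image of ∂_{k+1}):

  H_1: rank ker ∂_1 − rank ∂_2 = (24 − 7) − 15 = 2, and the invariant factors of ∂_2 are all 1, so H_1 = Z^2.

(K is a triangulation of the torus T^2.)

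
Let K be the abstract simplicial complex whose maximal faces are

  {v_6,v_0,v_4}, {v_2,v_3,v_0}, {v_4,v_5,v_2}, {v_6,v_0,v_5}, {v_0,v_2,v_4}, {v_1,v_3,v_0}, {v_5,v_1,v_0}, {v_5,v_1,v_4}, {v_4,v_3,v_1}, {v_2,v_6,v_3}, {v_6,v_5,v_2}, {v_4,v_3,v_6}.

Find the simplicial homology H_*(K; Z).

H_0 = Z,  H_1 = Z_2,  H_2 = 0.

Fix the vertex order v_0 < v_1 < v_2 < v_3 < v_4 < v_5 < v_6 and write every simplex with vertices in increasing order. Then dim K = 2 and the simplices of K are:

  0-simplices (7): [v_0], [v_1], [v_2], [v_3], [v_4], [v_5], [v_6]
  1-simplices (18): (18 of them)
  2-simplices (12): (12 of them)

giving chain groups C_0 ≅ Z^7, C_1 ≅ Z^18, C_2 ≅ Z^12.

The boundary map ∂_1: C_1 → C_0 sends each edge [p,q] (with p < q) to q − p. For instance
  ∂[v_0,v_1] = [v_1] − [v_0].
This gives a 7×18 integer matrix of rank 6; reducing to Smith normal form yields diagonal entries (1,1,1,1,1,1).

The boundary map ∂_2: C_2 → C_1 sends each 2-simplex [p,q,r] to [q,r] − [p,r] + [p,q]. For instance
  ∂[v_1,v_4,v_5] = [v_4,v_5] − [v_1,v_5] + [v_1,v_4],
  ∂[v_2,v_5,v_6] = [v_5,v_6] − [v_2,v_6] + [v_2,v_5].
The 18×12 boundary matrix has rank 12 and Smith normal form diag(1,1,1,1,1,1,1,1,1,1,1,2).

Computing H_k = (kernel of ∂_k) / (image of ∂_{k+1}):

  H_0: rank C_0 − rank ∂_1 = 7 − 6 = 1, and the invariant factors of ∂_1 are all 1, so H_0 = Z.
  H_1: rank ker ∂_1 − rank ∂_2 = (18 − 6) − 12 = 0, and ∂_2 has invariant factor 2 > 1, so H_1 = Z_2.
  H_2: rank ker ∂_2 − rank ∂_3 = (12 − 12) − 0 = 0, and there is no ∂_3, so H_2 = 0.

As a check, the Euler characteristic is 7 − 18 + 12 = 1, which agrees with 1 − 0 + 0 = 1.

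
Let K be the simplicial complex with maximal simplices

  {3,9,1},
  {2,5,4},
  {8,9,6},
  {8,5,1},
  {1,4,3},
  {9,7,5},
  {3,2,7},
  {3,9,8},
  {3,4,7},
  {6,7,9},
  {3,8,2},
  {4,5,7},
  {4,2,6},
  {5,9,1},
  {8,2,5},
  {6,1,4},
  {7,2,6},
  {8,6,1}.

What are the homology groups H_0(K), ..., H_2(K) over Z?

H_0 ≅ Z,  H_1 ≅ Z ⊕ Z_2,  H_2 = 0.

Take the total order 1 < 2 < 3 < 4 < 5 < 6 < 7 < 8 < 9 on the vertex set. Then K (dimension 2) consists of the simplices:

  0-simplices (9): [1], [2], [3], [4], [5], [6], [7], [8], [9]
  1-simplices (27): (27 of them)
  2-simplices (18): [1,3,4], [1,3,9], [1,4,6], [1,5,8], [1,5,9], [1,6,8], [2,3,7], [2,3,8], [2,4,5], [2,4,6], [2,5,8], [2,6,7], [3,4,7], [3,8,9], [4,5,7], [5,7,9], [6,7,9], [6,8,9]

giving chain groups C_0 ≅ Z^9, C_1 ≅ Z^27, C_2 ≅ Z^18.

The boundary map ∂_1: C_1 → C_0 sends each edge [p,q] (with p < q) to q − p.
The resulting 9×27 matrix has rank 8, and its Smith normal form has invariant factors (1,1,1,1,1,1,1,1).

Boundary ∂_2: C_2 → C_1 maps a triangle to the signed sum of its edges. For instance
  ∂[3,8,9] = [8,9] − [3,9] + [3,8],
  ∂[2,4,6] = [4,6] − [2,6] + [2,4].
The 27×18 boundary matrix has rank 18 and Smith normal form diag(1,1,1,1,1,1,1,1,1,1,1,1,1,1,1,1,1,2).

From H_k ≅ ker(∂_k) / im(∂_{k+1}) we obtain:

  H_0: rank C_0 − rank ∂_1 = 9 − 8 = 1, and the invariant factors of ∂_1 are all 1, so H_0 = Z.
  H_1: rank ker ∂_1 − rank ∂_2 = (27 − 8) − 18 = 1, and ∂_2 has invariant factor 2 > 1, so H_1 = Z ⊕ Z_2.
  H_2: rank ker ∂_2 − rank ∂_3 = (18 − 18) − 0 = 0, and there is no ∂_3, so H_2 = 0.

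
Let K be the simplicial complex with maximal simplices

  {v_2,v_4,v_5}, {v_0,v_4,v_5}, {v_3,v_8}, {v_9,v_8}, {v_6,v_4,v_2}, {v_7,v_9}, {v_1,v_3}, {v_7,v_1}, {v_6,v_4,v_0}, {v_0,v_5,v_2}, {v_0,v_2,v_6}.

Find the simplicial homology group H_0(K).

Take the total order v_0 < v_1 < v_2 < v_3 < v_4 < v_5 < v_6 < v_7 < v_8 < v_9 on the vertex set. Then K (dimension 2) consists of the simplices:

  0-simplices (10): [v_0], [v_1], [v_2], [v_3], [v_4], [v_5], [v_6], [v_7], [v_8], [v_9]
  1-simplices (14): [v_0,v_2], [v_0,v_4], [v_0,v_5], [v_0,v_6], [v_1,v_3], [v_1,v_7], [v_2,v_4], [v_2,v_5], [v_2,v_6], [v_3,v_8], [v_4,v_5], [v_4,v_6], [v_7,v_9], [v_8,v_9]
  2-simplices (6): [v_0,v_2,v_5], [v_0,v_2,v_6], [v_0,v_4,v_5], [v_0,v_4,v_6], [v_2,v_4,v_5], [v_2,v_4,v_6]

giving chain groups C_0 ≅ Z^10, C_1 ≅ Z^14, C_2 ≅ Z^6.

The boundary map ∂_1: C_1 → C_0 is given by ∂[p,q] = [q] − [p]. For instance
  ∂[v_2,v_6] = [v_6] − [v_2].
This gives a 10×14 integer matrix of rank 8; reducing to Smith normal form yields diagonal entries (1,1,1,1,1,1,1,1).

The boundary map ∂_2: C_2 → C_1 maps a triangle to the signed sum of its edges. For instance
  ∂[v_2,v_4,v_5] = [v_4,v_5] − [v_2,v_5] + [v_2,v_4],
  ∂[v_0,v_2,v_6] = [v_2,v_6] − [v_0,v_6] + [v_0,v_2].
As a 14×6 matrix over Z this has rank 5, with invariant factors (1,1,1,1,1).

From H_k ≅ ker(∂_k) / im(∂_{k+1}) we obtain:

  H_0: rank C_0 − rank ∂_1 = 10 − 8 = 2, and the invariant factors of ∂_1 are all 1, so H_0 = Z^2.

H_0 = Z^2.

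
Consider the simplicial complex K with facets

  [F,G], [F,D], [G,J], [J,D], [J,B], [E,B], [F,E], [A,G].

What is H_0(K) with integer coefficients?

We work with the vertex ordering A < B < D < E < F < G < J. The simplices of K, each written with vertices in increasing order, are:

  0-simplices (7): A, B, D, E, F, G, J
  1-simplices (8): AG, BE, BJ, DF, DJ, EF, FG, GJ

giving chain groups C_0 ≅ Z^7, C_1 ≅ Z^8.

Boundary ∂_1: C_1 → C_0 sends each edge [p,q] (with p < q) to q − p. For instance
  ∂EF = F − E.
The resulting 7×8 matrix has rank 6, and its Smith normal form has invariant factors (1,1,1,1,1,1).

From H_k ≅ ker(∂_k) / im(∂_{k+1}) we obtain:

  H_0: rank C_0 − rank ∂_1 = 7 − 6 = 1, and the invariant factors of ∂_1 are all 1, so H_0 = Z.

H_0 = Z.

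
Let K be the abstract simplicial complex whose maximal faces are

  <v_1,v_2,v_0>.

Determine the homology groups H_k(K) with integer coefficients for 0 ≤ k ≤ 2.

H_0 = Z,  H_1 = 0,  H_2 = 0.

Take the total order v_0 < v_1 < v_2 on the vertex set. Then K (dimension 2) consists of the simplices:

  0-simplices (3): [v_0], [v_1], [v_2]
  1-simplices (3): [v_0,v_1], [v_0,v_2], [v_1,v_2]
  2-simplices (1): [v_0,v_1,v_2]

so the chain groups are C_0 ≅ Z^3, C_1 ≅ Z^3, C_2 ≅ Z^1.

∂_1: C_1 → C_0 is given by ∂[p,q] = [q] − [p]. For instance
  ∂[v_0,v_1] = [v_1] − [v_0].
As a 3×3 matrix over Z this has rank 2, with invariant factors (1,1).

∂_2: C_2 → C_1 maps a triangle to the signed sum of its edges. For instance
  ∂[v_0,v_1,v_2] = [v_1,v_2] − [v_0,v_2] + [v_0,v_1].
The 3×1 boundary matrix has rank 1 and Smith normal form diag(1).

Reading off H_k = ker ∂_k / im ∂_{k+1}:

  H_0: rank C_0 − rank ∂_1 = 3 − 2 = 1, and the invariant factors of ∂_1 are all 1, so H_0 = Z.
  H_1: rank ker ∂_1 − rank ∂_2 = (3 − 2) − 1 = 0, and the invariant factors of ∂_2 are all 1, so H_1 = 0.
  H_2: rank ker ∂_2 − rank ∂_3 = (1 − 1) − 0 = 0, and there is no ∂_3, so H_2 = 0.

As a check, the Euler characteristic is 3 − 3 + 1 = 1, which agrees with 1 − 0 + 0 = 1.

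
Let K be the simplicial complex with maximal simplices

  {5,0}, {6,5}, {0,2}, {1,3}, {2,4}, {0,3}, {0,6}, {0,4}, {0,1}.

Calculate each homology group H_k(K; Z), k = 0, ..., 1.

We work with the vertex ordering 0 < 1 < 2 < 3 < 4 < 5 < 6. The simplices of K, each written with vertices in increasing order, are:

  0-simplices (7): [0], [1], [2], [3], [4], [5], [6]
  1-simplices (9): [0,1], [0,2], [0,3], [0,4], [0,5], [0,6], [1,3], [2,4], [5,6]

giving chain groups C_0 ≅ Z^7, C_1 ≅ Z^9.

The boundary map ∂_1: C_1 → C_0 sends each edge [p,q] (with p < q) to q − p.
The resulting 7×9 matrix has rank 6, and its Smith normal form has invariant factors (1,1,1,1,1,1).

Now H_k = ker ∂_k / im ∂_{k+1}, so:

  H_0: rank C_0 − rank ∂_1 = 7 − 6 = 1, and the invariant factors of ∂_1 are all 1, so H_0 = Z.
  H_1: rank ker ∂_1 − rank ∂_2 = (9 − 6) − 0 = 3, and there is no ∂_2, so H_1 = Z^3.

As a check, the Euler characteristic is 7 − 9 = -2, which agrees with 1 − 3 = -2.

H_0 ≅ Z,  H_1 ≅ Z^3.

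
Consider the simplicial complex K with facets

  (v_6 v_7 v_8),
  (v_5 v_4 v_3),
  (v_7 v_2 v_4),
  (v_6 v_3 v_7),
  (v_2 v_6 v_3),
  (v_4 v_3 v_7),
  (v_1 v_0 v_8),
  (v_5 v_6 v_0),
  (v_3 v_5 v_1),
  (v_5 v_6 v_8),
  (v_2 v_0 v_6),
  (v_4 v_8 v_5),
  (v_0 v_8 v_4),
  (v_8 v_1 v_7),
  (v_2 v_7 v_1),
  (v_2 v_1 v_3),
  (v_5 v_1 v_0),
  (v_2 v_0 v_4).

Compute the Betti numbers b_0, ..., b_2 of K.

We work with the vertex ordering v_0 < v_1 < v_2 < v_3 < v_4 < v_5 < v_6 < v_7 < v_8. The simplices of K, each written with vertices in increasing order, are:

  0-simplices (9): [v_0], [v_1], [v_2], [v_3], [v_4], [v_5], [v_6], [v_7], [v_8]
  1-simplices (27): (27 of them)
  2-simplices (18): (18 of them)

giving chain groups C_0 ≅ Z^9, C_1 ≅ Z^27, C_2 ≅ Z^18.

Boundary ∂_1: C_1 → C_0 maps an edge to its endpoints' difference, ∂[p,q] = q − p.
As a 9×27 matrix over Z this has rank 8, with invariant factors (1,1,1,1,1,1,1,1).

∂_2: C_2 → C_1 acts by ∂[p,q,r] = [q,r] − [p,r] + [p,q]. For instance
  ∂[v_1,v_2,v_3] = [v_2,v_3] − [v_1,v_3] + [v_1,v_2],
  ∂[v_3,v_4,v_5] = [v_4,v_5] − [v_3,v_5] + [v_3,v_4].
The resulting 27×18 matrix has rank 18, and its Smith normal form has invariant factors (1,1,1,1,1,1,1,1,1,1,1,1,1,1,1,1,1,2).

Computing H_k = (kernel of ∂_k) / (image of ∂_{k+1}):

  H_0: rank C_0 − rank ∂_1 = 9 − 8 = 1, and the invariant factors of ∂_1 are all 1, so H_0 ≅ Z.
  H_1: rank ker ∂_1 − rank ∂_2 = (27 − 8) − 18 = 1, and ∂_2 has invariant factor 2 > 1, so H_1 ≅ Z × Z/2.
  H_2: rank ker ∂_2 − rank ∂_3 = (18 − 18) − 0 = 0, and there is no ∂_3, so H_2 ≅ 0.

Hence the Betti numbers are b_0 = 1, b_1 = 1, b_2 = 0.

b_0 = 1, b_1 = 1, b_2 = 0.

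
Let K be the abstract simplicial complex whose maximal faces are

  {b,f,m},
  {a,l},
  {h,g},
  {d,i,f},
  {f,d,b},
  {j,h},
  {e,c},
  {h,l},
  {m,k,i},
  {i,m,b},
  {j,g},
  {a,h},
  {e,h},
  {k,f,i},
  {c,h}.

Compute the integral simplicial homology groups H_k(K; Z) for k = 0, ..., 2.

Fix the vertex order a < b < c < d < e < f < g < h < i < j < k < l < m and write every simplex with vertices in increasing order. Then dim K = 2 and the simplices of K are:

  0-simplices (13): a, b, c, d, e, f, g, h, i, j, k, l, m
  1-simplices (21): ah, al, bd, bf, bi, bm, ce, ch, df, di, eh, fi, fk, fm, gh, gj, hj, hl, ik, im, km
  2-simplices (6): bdf, bfm, bim, dfi, fik, ikm

giving chain groups C_0 ≅ Z^13, C_1 ≅ Z^21, C_2 ≅ Z^6.

∂_1: C_1 → C_0 maps an edge to its endpoints' difference, ∂[p,q] = q − p. For instance
  ∂km = m − k.
The resulting 13×21 matrix has rank 11, and its Smith normal form has invariant factors (1,1,1,1,1,1,1,1,1,1,1).

∂_2: C_2 → C_1 sends each 2-simplex [p,q,r] to [q,r] − [p,r] + [p,q]. For instance
  ∂dfi = fi − di + df,
  ∂bim = im − bm + bi.
The 21×6 boundary matrix has rank 6 and Smith normal form diag(1,1,1,1,1,1).

Now H_k = ker ∂_k / im ∂_{k+1}, so:

  H_0: rank C_0 − rank ∂_1 = 13 − 11 = 2, and the invariant factors of ∂_1 are all 1, so H_0 = Z^2.
  H_1: rank ker ∂_1 − rank ∂_2 = (21 − 11) − 6 = 4, and the invariant factors of ∂_2 are all 1, so H_1 = Z^4.
  H_2: rank ker ∂_2 − rank ∂_3 = (6 − 6) − 0 = 0, and there is no ∂_3, so H_2 = 0.

As a check, the Euler characteristic is 13 − 21 + 6 = -2, which agrees with 2 − 4 + 0 = -2.
(K is a triangulation of the disjoint union of the cylinder S^1 x I and a wedge of 3 circles.)

H_0 = Z^2,  H_1 = Z^4,  H_2 = 0.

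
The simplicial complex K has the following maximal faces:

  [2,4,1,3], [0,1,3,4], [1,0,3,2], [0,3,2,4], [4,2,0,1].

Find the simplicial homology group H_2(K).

Fix the vertex order 0 < 1 < 2 < 3 < 4 and write every simplex with vertices in increasing order. Then dim K = 3 and the simplices of K are:

  0-simplices (5): [0], [1], [2], [3], [4]
  1-simplices (10): [0,1], [0,2], [0,3], [0,4], [1,2], [1,3], [1,4], [2,3], [2,4], [3,4]
  2-simplices (10): [0,1,2], [0,1,3], [0,1,4], [0,2,3], [0,2,4], [0,3,4], [1,2,3], [1,2,4], [1,3,4], [2,3,4]
  3-simplices (5): [0,1,2,3], [0,1,2,4], [0,1,3,4], [0,2,3,4], [1,2,3,4]

Hence C_0 ≅ Z^5, C_1 ≅ Z^10, C_2 ≅ Z^10, C_3 ≅ Z^5.

∂_1: C_1 → C_0 is given by ∂[p,q] = [q] − [p]. For instance
  ∂[3,4] = [4] − [3].
As a 5×10 matrix over Z this has rank 4, with invariant factors (1,1,1,1).

Boundary ∂_2: C_2 → C_1 maps a triangle to the signed sum of its edges. For instance
  ∂[0,1,3] = [1,3] − [0,3] + [0,1],
  ∂[0,2,4] = [2,4] − [0,4] + [0,2].
The 10×10 boundary matrix has rank 6 and Smith normal form diag(1,1,1,1,1,1).

The boundary map ∂_3: C_3 → C_2 sends each 3-simplex σ to the alternating sum Σ_i (−1)^i (σ with its i-th vertex removed). For instance
  ∂[0,1,2,3] = [1,2,3] − [0,2,3] + [0,1,3] − [0,1,2],
  ∂[1,2,3,4] = [2,3,4] − [1,3,4] + [1,2,4] − [1,2,3].
The 10×5 boundary matrix has rank 4 and Smith normal form diag(1,1,1,1).

From H_k ≅ ker(∂_k) / im(∂_{k+1}) we obtain:

  H_2: rank ker ∂_2 − rank ∂_3 = (10 − 6) − 4 = 0, and the invariant factors of ∂_3 are all 1, so H_2 ≅ 0.

H_2 = 0.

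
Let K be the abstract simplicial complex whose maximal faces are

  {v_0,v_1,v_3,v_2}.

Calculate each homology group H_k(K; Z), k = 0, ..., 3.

H_0 = Z,  H_1 = 0,  H_2 = 0,  H_3 = 0.

We work with the vertex ordering v_0 < v_1 < v_2 < v_3. The simplices of K, each written with vertices in increasing order, are:

  0-simplices (4): [v_0], [v_1], [v_2], [v_3]
  1-simplices (6): [v_0,v_1], [v_0,v_2], [v_0,v_3], [v_1,v_2], [v_1,v_3], [v_2,v_3]
  2-simplices (4): [v_0,v_1,v_2], [v_0,v_1,v_3], [v_0,v_2,v_3], [v_1,v_2,v_3]
  3-simplices (1): [v_0,v_1,v_2,v_3]

giving chain groups C_0 ≅ Z^4, C_1 ≅ Z^6, C_2 ≅ Z^4, C_3 ≅ Z^1.

Boundary ∂_1: C_1 → C_0 is given by ∂[p,q] = [q] − [p]. For instance
  ∂[v_0,v_1] = [v_1] − [v_0].
As a 4×6 matrix over Z this has rank 3, with invariant factors (1,1,1).

Boundary ∂_2: C_2 → C_1 maps a triangle to the signed sum of its edges. For instance
  ∂[v_0,v_1,v_2] = [v_1,v_2] − [v_0,v_2] + [v_0,v_1],
  ∂[v_0,v_2,v_3] = [v_2,v_3] − [v_0,v_3] + [v_0,v_2].
As a 6×4 matrix over Z this has rank 3, with invariant factors (1,1,1).

Boundary ∂_3: C_3 → C_2 sends each 3-simplex σ to the alternating sum Σ_i (−1)^i (σ with its i-th vertex removed). For instance
  ∂[v_0,v_1,v_2,v_3] = [v_1,v_2,v_3] − [v_0,v_2,v_3] + [v_0,v_1,v_3] − [v_0,v_1,v_2].
The 4×1 boundary matrix has rank 1 and Smith normal form diag(1).

Now H_k = ker ∂_k / im ∂_{k+1}, so:

  H_0: rank C_0 − rank ∂_1 = 4 − 3 = 1, and the invariant factors of ∂_1 are all 1, so H_0 = Z.
  H_1: rank ker ∂_1 − rank ∂_2 = (6 − 3) − 3 = 0, and the invariant factors of ∂_2 are all 1, so H_1 = 0.
  H_2: rank ker ∂_2 − rank ∂_3 = (4 − 3) − 1 = 0, and the invariant factors of ∂_3 are all 1, so H_2 = 0.
  H_3: rank ker ∂_3 − rank ∂_4 = (1 − 1) − 0 = 0, and there is no ∂_4, so H_3 = 0.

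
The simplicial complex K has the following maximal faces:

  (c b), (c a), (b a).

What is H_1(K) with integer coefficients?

Order the vertices as a < b < c. Listing each simplex with vertices in this order, K has dimension 1 with simplices:

  0-simplices (3): a, b, c
  1-simplices (3): ab, ac, bc

giving chain groups C_0 ≅ Z^3, C_1 ≅ Z^3.

The boundary map ∂_1: C_1 → C_0 maps an edge to its endpoints' difference, ∂[p,q] = q − p. For instance
  ∂bc = c − b.
This gives a 3×3 integer matrix of rank 2; reducing to Smith normal form yields diagonal entries (1,1).

Computing H_k = (kernel of ∂_k) / (image of ∂_{k+1}):

  H_1: rank ker ∂_1 − rank ∂_2 = (3 − 2) − 0 = 1, and there is no ∂_2, so H_1 ≅ Z.

H_1 = Z.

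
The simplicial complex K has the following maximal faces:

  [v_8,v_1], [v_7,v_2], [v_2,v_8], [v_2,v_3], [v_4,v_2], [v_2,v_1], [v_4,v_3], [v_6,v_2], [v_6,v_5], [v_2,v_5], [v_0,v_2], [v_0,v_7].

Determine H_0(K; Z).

H_0 ≅ Z.

Take the total order v_0 < v_1 < v_2 < v_3 < v_4 < v_5 < v_6 < v_7 < v_8 on the vertex set. Then K (dimension 1) consists of the simplices:

  0-simplices (9): [v_0], [v_1], [v_2], [v_3], [v_4], [v_5], [v_6], [v_7], [v_8]
  1-simplices (12): [v_0,v_2], [v_0,v_7], [v_1,v_2], [v_1,v_8], [v_2,v_3], [v_2,v_4], [v_2,v_5], [v_2,v_6], [v_2,v_7], [v_2,v_8], [v_3,v_4], [v_5,v_6]

Hence C_0 ≅ Z^9, C_1 ≅ Z^12.

Boundary ∂_1: C_1 → C_0 maps an edge to its endpoints' difference, ∂[p,q] = q − p.
This gives a 9×12 integer matrix of rank 8; reducing to Smith normal form yields diagonal entries (1,1,1,1,1,1,1,1).

Now H_k = ker ∂_k / im ∂_{k+1}, so:

  H_0: rank C_0 − rank ∂_1 = 9 − 8 = 1, and the invariant factors of ∂_1 are all 1, so H_0 ≅ Z.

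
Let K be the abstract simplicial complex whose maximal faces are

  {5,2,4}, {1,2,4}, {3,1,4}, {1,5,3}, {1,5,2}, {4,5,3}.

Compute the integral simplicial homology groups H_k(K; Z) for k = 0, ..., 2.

Order the vertices as 1 < 2 < 3 < 4 < 5. Listing each simplex with vertices in this order, K has dimension 2 with simplices:

  0-simplices (5): [1], [2], [3], [4], [5]
  1-simplices (9): [1,2], [1,3], [1,4], [1,5], [2,4], [2,5], [3,4], [3,5], [4,5]
  2-simplices (6): [1,2,4], [1,2,5], [1,3,4], [1,3,5], [2,4,5], [3,4,5]

Hence C_0 ≅ Z^5, C_1 ≅ Z^9, C_2 ≅ Z^6.

The boundary map ∂_1: C_1 → C_0 is given by ∂[p,q] = [q] − [p]. For instance
  ∂[3,4] = [4] − [3].
This gives a 5×9 integer matrix of rank 4; reducing to Smith normal form yields diagonal entries (1,1,1,1).

Boundary ∂_2: C_2 → C_1 maps a triangle to the signed sum of its edges. For instance
  ∂[1,2,5] = [2,5] − [1,5] + [1,2],
  ∂[2,4,5] = [4,5] − [2,5] + [2,4].
The resulting 9×6 matrix has rank 5, and its Smith normal form has invariant factors (1,1,1,1,1).

Reading off H_k = ker ∂_k / im ∂_{k+1}:

  H_0: rank C_0 − rank ∂_1 = 5 − 4 = 1, and the invariant factors of ∂_1 are all 1, so H_0 ≅ Z.
  H_1: rank ker ∂_1 − rank ∂_2 = (9 − 4) − 5 = 0, and the invariant factors of ∂_2 are all 1, so H_1 ≅ 0.
  H_2: rank ker ∂_2 − rank ∂_3 = (6 − 5) − 0 = 1, and there is no ∂_3, so H_2 ≅ Z.

(K is a triangulation of the 2-sphere S^2.)

H_0 ≅ Z,  H_1 = 0,  H_2 ≅ Z.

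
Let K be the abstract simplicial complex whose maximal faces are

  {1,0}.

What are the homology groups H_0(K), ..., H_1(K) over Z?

H_0 ≅ Z,  H_1 = 0.

We work with the vertex ordering 0 < 1. The simplices of K, each written with vertices in increasing order, are:

  0-simplices (2): [0], [1]
  1-simplices (1): [0,1]

so the chain groups are C_0 ≅ Z^2, C_1 ≅ Z^1.

Boundary ∂_1: C_1 → C_0 sends each edge [p,q] (with p < q) to q − p.
The 2×1 boundary matrix has rank 1 and Smith normal form diag(1).

Computing H_k = (kernel of ∂_k) / (image of ∂_{k+1}):

  H_0: rank C_0 − rank ∂_1 = 2 − 1 = 1, and the invariant factors of ∂_1 are all 1, so H_0 ≅ Z.
  H_1: rank ker ∂_1 − rank ∂_2 = (1 − 1) − 0 = 0, and there is no ∂_2, so H_1 ≅ 0.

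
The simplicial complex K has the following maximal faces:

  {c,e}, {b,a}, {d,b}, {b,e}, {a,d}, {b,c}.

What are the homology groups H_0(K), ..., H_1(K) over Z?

H_0 = Z,  H_1 = Z^2.

Fix the vertex order a < b < c < d < e and write every simplex with vertices in increasing order. Then dim K = 1 and the simplices of K are:

  0-simplices (5): a, b, c, d, e
  1-simplices (6): ab, ad, bc, bd, be, ce

so the chain groups are C_0 ≅ Z^5, C_1 ≅ Z^6.

∂_1: C_1 → C_0 sends each edge [p,q] (with p < q) to q − p.
The resulting 5×6 matrix has rank 4, and its Smith normal form has invariant factors (1,1,1,1).

Computing H_k = (kernel of ∂_k) / (image of ∂_{k+1}):

  H_0: rank C_0 − rank ∂_1 = 5 − 4 = 1, and the invariant factors of ∂_1 are all 1, so H_0 ≅ Z.
  H_1: rank ker ∂_1 − rank ∂_2 = (6 − 4) − 0 = 2, and there is no ∂_2, so H_1 ≅ Z^2.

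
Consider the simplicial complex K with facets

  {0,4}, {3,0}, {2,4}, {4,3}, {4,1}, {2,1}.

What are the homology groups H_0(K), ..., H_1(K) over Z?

Fix the vertex order 0 < 1 < 2 < 3 < 4 and write every simplex with vertices in increasing order. Then dim K = 1 and the simplices of K are:

  0-simplices (5): [0], [1], [2], [3], [4]
  1-simplices (6): [0,3], [0,4], [1,2], [1,4], [2,4], [3,4]

Hence C_0 ≅ Z^5, C_1 ≅ Z^6.

Boundary ∂_1: C_1 → C_0 is given by ∂[p,q] = [q] − [p]. For instance
  ∂[3,4] = [4] − [3].
This gives a 5×6 integer matrix of rank 4; reducing to Smith normal form yields diagonal entries (1,1,1,1).

From H_k ≅ ker(∂_k) / im(∂_{k+1}) we obtain:

  H_0: rank C_0 − rank ∂_1 = 5 − 4 = 1, and the invariant factors of ∂_1 are all 1, so H_0 ≅ Z.
  H_1: rank ker ∂_1 − rank ∂_2 = (6 − 4) − 0 = 2, and there is no ∂_2, so H_1 ≅ Z^2.

As a check, the Euler characteristic is 5 − 6 = -1, which agrees with 1 − 2 = -1.
(K is a triangulation of a wedge of 2 circles.)

H_0 = Z,  H_1 = Z^2.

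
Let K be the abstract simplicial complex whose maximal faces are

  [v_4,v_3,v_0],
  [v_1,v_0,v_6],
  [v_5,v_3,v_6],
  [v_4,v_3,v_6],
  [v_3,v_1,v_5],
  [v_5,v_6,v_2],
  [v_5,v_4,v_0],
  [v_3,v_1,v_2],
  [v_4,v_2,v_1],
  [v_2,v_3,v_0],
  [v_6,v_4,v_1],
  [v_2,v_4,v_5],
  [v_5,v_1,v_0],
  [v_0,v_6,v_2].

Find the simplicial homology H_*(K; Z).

We work with the vertex ordering v_0 < v_1 < v_2 < v_3 < v_4 < v_5 < v_6. The simplices of K, each written with vertices in increasing order, are:

  0-simplices (7): [v_0], [v_1], [v_2], [v_3], [v_4], [v_5], [v_6]
  1-simplices (21): (21 of them)
  2-simplices (14): (14 of them)

so the chain groups are C_0 ≅ Z^7, C_1 ≅ Z^21, C_2 ≅ Z^14.

∂_1: C_1 → C_0 maps an edge to its endpoints' difference, ∂[p,q] = q − p. For instance
  ∂[v_0,v_4] = [v_4] − [v_0].
The 7×21 boundary matrix has rank 6 and Smith normal form diag(1,1,1,1,1,1).

∂_2: C_2 → C_1 sends each 2-simplex [p,q,r] to [q,r] − [p,r] + [p,q]. For instance
  ∂[v_0,v_2,v_6] = [v_2,v_6] − [v_0,v_6] + [v_0,v_2],
  ∂[v_1,v_2,v_4] = [v_2,v_4] − [v_1,v_4] + [v_1,v_2].
As a 21×14 matrix over Z this has rank 13, with invariant factors (1,1,1,1,1,1,1,1,1,1,1,1,1).

Now H_k = ker ∂_k / im ∂_{k+1}, so:

  H_0: rank C_0 − rank ∂_1 = 7 − 6 = 1, and the invariant factors of ∂_1 are all 1, so H_0 ≅ Z.
  H_1: rank ker ∂_1 − rank ∂_2 = (21 − 6) − 13 = 2, and the invariant factors of ∂_2 are all 1, so H_1 ≅ Z^2.
  H_2: rank ker ∂_2 − rank ∂_3 = (14 − 13) − 0 = 1, and there is no ∂_3, so H_2 ≅ Z.

(K is a triangulation of the torus T^2.)

H_0 ≅ Z,  H_1 ≅ Z^2,  H_2 ≅ Z.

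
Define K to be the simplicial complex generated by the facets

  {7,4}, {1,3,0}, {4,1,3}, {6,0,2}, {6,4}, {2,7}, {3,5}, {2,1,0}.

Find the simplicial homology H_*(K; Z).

H_0 = Z,  H_1 = Z^2,  H_2 = 0.

Take the total order 0 < 1 < 2 < 3 < 4 < 5 < 6 < 7 on the vertex set. Then K (dimension 2) consists of the simplices:

  0-simplices (8): [0], [1], [2], [3], [4], [5], [6], [7]
  1-simplices (13): [0,1], [0,2], [0,3], [0,6], [1,2], [1,3], [1,4], [2,6], [2,7], [3,4], [3,5], [4,6], [4,7]
  2-simplices (4): [0,1,2], [0,1,3], [0,2,6], [1,3,4]

giving chain groups C_0 ≅ Z^8, C_1 ≅ Z^13, C_2 ≅ Z^4.

∂_1: C_1 → C_0 sends each edge [p,q] (with p < q) to q − p. For instance
  ∂[1,3] = [3] − [1].
As a 8×13 matrix over Z this has rank 7, with invariant factors (1,1,1,1,1,1,1).

The boundary map ∂_2: C_2 → C_1 sends each 2-simplex [p,q,r] to [q,r] − [p,r] + [p,q]. For instance
  ∂[1,3,4] = [3,4] − [1,4] + [1,3],
  ∂[0,1,2] = [1,2] − [0,2] + [0,1].
The 13×4 boundary matrix has rank 4 and Smith normal form diag(1,1,1,1).

From H_k ≅ ker(∂_k) / im(∂_{k+1}) we obtain:

  H_0: rank C_0 − rank ∂_1 = 8 − 7 = 1, and the invariant factors of ∂_1 are all 1, so H_0 = Z.
  H_1: rank ker ∂_1 − rank ∂_2 = (13 − 7) − 4 = 2, and the invariant factors of ∂_2 are all 1, so H_1 = Z^2.
  H_2: rank ker ∂_2 − rank ∂_3 = (4 − 4) − 0 = 0, and there is no ∂_3, so H_2 = 0.

As a check, the Euler characteristic is 8 − 13 + 4 = -1, which agrees with 1 − 2 + 0 = -1.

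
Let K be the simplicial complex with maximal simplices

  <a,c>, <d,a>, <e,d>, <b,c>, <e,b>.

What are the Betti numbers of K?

Fix the vertex order a < b < c < d < e and write every simplex with vertices in increasing order. Then dim K = 1 and the simplices of K are:

  0-simplices (5): a, b, c, d, e
  1-simplices (5): ac, ad, bc, be, de

giving chain groups C_0 ≅ Z^5, C_1 ≅ Z^5.

∂_1: C_1 → C_0 maps an edge to its endpoints' difference, ∂[p,q] = q − p. For instance
  ∂be = e − b.
The resulting 5×5 matrix has rank 4, and its Smith normal form has invariant factors (1,1,1,1).

Computing H_k = (kernel of ∂_k) / (image of ∂_{k+1}):

  H_0: rank C_0 − rank ∂_1 = 5 − 4 = 1, and the invariant factors of ∂_1 are all 1, so H_0 ≅ Z.
  H_1: rank ker ∂_1 − rank ∂_2 = (5 − 4) − 0 = 1, and there is no ∂_2, so H_1 ≅ Z.

As a check, the Euler characteristic is 5 − 5 = 0, which agrees with 1 − 1 = 0.

Hence the Betti numbers are b_0 = 1, b_1 = 1.

b_0 = 1, b_1 = 1.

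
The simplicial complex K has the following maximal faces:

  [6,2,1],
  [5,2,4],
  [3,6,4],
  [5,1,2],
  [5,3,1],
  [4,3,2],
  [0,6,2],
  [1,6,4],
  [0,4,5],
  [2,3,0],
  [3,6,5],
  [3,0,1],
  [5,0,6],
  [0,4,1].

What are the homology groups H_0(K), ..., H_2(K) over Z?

H_0 = Z,  H_1 = Z^2,  H_2 = Z.

We work with the vertex ordering 0 < 1 < 2 < 3 < 4 < 5 < 6. The simplices of K, each written with vertices in increasing order, are:

  0-simplices (7): [0], [1], [2], [3], [4], [5], [6]
  1-simplices (21): [0,1], [0,2], [0,3], [0,4], [0,5], [0,6], [1,2], [1,3], [1,4], [1,5], [1,6], [2,3], [2,4], [2,5], [2,6], [3,4], [3,5], [3,6], [4,5], [4,6], [5,6]
  2-simplices (14): [0,1,3], [0,1,4], [0,2,3], [0,2,6], [0,4,5], [0,5,6], [1,2,5], [1,2,6], [1,3,5], [1,4,6], [2,3,4], [2,4,5], [3,4,6], [3,5,6]

Hence C_0 ≅ Z^7, C_1 ≅ Z^21, C_2 ≅ Z^14.

∂_1: C_1 → C_0 maps an edge to its endpoints' difference, ∂[p,q] = q − p.
The 7×21 boundary matrix has rank 6 and Smith normal form diag(1,1,1,1,1,1).

The boundary map ∂_2: C_2 → C_1 maps a triangle to the signed sum of its edges. For instance
  ∂[2,3,4] = [3,4] − [2,4] + [2,3],
  ∂[0,4,5] = [4,5] − [0,5] + [0,4].
The 21×14 boundary matrix has rank 13 and Smith normal form diag(1,1,1,1,1,1,1,1,1,1,1,1,1).

From H_k ≅ ker(∂_k) / im(∂_{k+1}) we obtain:

  H_0: rank C_0 − rank ∂_1 = 7 − 6 = 1, and the invariant factors of ∂_1 are all 1, so H_0 = Z.
  H_1: rank ker ∂_1 − rank ∂_2 = (21 − 6) − 13 = 2, and the invariant factors of ∂_2 are all 1, so H_1 = Z^2.
  H_2: rank ker ∂_2 − rank ∂_3 = (14 − 13) − 0 = 1, and there is no ∂_3, so H_2 = Z.

As a check, the Euler characteristic is 7 − 21 + 14 = 0, which agrees with 1 − 2 + 1 = 0.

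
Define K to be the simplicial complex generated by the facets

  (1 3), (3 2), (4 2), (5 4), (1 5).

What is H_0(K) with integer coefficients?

K has 5 vertices, 5 edges.
rank ∂_0 = 0, rank ∂_1 = 4 ⇒ b_0 = 5 − 0 − 4 = 1; all invariant factors of ∂_1 are 1 so no torsion. So H_0 ≅ Z.

H_0 ≅ Z.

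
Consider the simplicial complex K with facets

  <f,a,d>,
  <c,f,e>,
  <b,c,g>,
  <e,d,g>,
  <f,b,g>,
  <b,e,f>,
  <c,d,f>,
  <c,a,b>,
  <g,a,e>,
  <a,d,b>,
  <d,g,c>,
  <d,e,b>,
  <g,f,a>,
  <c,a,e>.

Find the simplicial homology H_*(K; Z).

Order the vertices as a < b < c < d < e < f < g. Listing each simplex with vertices in this order, K has dimension 2 with simplices:

  0-simplices (7): a, b, c, d, e, f, g
  1-simplices (21): ab, ac, ad, ae, af, ag, bc, bd, be, bf, bg, cd, ce, cf, cg, de, df, dg, ef, eg, fg
  2-simplices (14): abc, abd, ace, adf, aeg, afg, bcg, bde, bef, bfg, cdf, cdg, cef, deg

giving chain groups C_0 ≅ Z^7, C_1 ≅ Z^21, C_2 ≅ Z^14.

The boundary map ∂_1: C_1 → C_0 maps an edge to its endpoints' difference, ∂[p,q] = q − p. For instance
  ∂af = f − a.
This gives a 7×21 integer matrix of rank 6; reducing to Smith normal form yields diagonal entries (1,1,1,1,1,1).

∂_2: C_2 → C_1 maps a triangle to the signed sum of its edges. For instance
  ∂bcg = cg − bg + bc,
  ∂abd = bd − ad + ab.
As a 21×14 matrix over Z this has rank 13, with invariant factors (1,1,1,1,1,1,1,1,1,1,1,1,1).

From H_k ≅ ker(∂_k) / im(∂_{k+1}) we obtain:

  H_0: rank C_0 − rank ∂_1 = 7 − 6 = 1, and the invariant factors of ∂_1 are all 1, so H_0 ≅ Z.
  H_1: rank ker ∂_1 − rank ∂_2 = (21 − 6) − 13 = 2, and the invariant factors of ∂_2 are all 1, so H_1 ≅ Z^2.
  H_2: rank ker ∂_2 − rank ∂_3 = (14 − 13) − 0 = 1, and there is no ∂_3, so H_2 ≅ Z.

H_0 ≅ Z,  H_1 ≅ Z^2,  H_2 ≅ Z.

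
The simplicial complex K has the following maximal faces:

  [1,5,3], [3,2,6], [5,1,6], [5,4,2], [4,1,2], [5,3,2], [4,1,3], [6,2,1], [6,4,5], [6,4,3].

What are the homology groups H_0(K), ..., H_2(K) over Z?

H_0 = Z,  H_1 = Z_2,  H_2 = 0.

Take the total order 1 < 2 < 3 < 4 < 5 < 6 on the vertex set. Then K (dimension 2) consists of the simplices:

  0-simplices (6): [1], [2], [3], [4], [5], [6]
  1-simplices (15): [1,2], [1,3], [1,4], [1,5], [1,6], [2,3], [2,4], [2,5], [2,6], [3,4], [3,5], [3,6], [4,5], [4,6], [5,6]
  2-simplices (10): [1,2,4], [1,2,6], [1,3,4], [1,3,5], [1,5,6], [2,3,5], [2,3,6], [2,4,5], [3,4,6], [4,5,6]

Hence C_0 ≅ Z^6, C_1 ≅ Z^15, C_2 ≅ Z^10.

Boundary ∂_1: C_1 → C_0 maps an edge to its endpoints' difference, ∂[p,q] = q − p.
The 6×15 boundary matrix has rank 5 and Smith normal form diag(1,1,1,1,1).

The boundary map ∂_2: C_2 → C_1 sends each 2-simplex [p,q,r] to [q,r] − [p,r] + [p,q]. For instance
  ∂[2,3,5] = [3,5] − [2,5] + [2,3],
  ∂[1,3,5] = [3,5] − [1,5] + [1,3].
This gives a 15×10 integer matrix of rank 10; reducing to Smith normal form yields diagonal entries (1,1,1,1,1,1,1,1,1,2).

Computing H_k = (kernel of ∂_k) / (image of ∂_{k+1}):

  H_0: rank C_0 − rank ∂_1 = 6 − 5 = 1, and the invariant factors of ∂_1 are all 1, so H_0 = Z.
  H_1: rank ker ∂_1 − rank ∂_2 = (15 − 5) − 10 = 0, and ∂_2 has invariant factor 2 > 1, so H_1 = Z_2.
  H_2: rank ker ∂_2 − rank ∂_3 = (10 − 10) − 0 = 0, and there is no ∂_3, so H_2 = 0.

As a check, the Euler characteristic is 6 − 15 + 10 = 1, which agrees with 1 − 0 + 0 = 1.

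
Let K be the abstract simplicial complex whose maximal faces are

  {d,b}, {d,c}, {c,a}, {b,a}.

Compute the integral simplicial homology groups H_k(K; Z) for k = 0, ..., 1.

H_0 = Z,  H_1 = Z.

We work with the vertex ordering a < b < c < d. The simplices of K, each written with vertices in increasing order, are:

  0-simplices (4): a, b, c, d
  1-simplices (4): ab, ac, bd, cd

Hence C_0 ≅ Z^4, C_1 ≅ Z^4.

The boundary map ∂_1: C_1 → C_0 sends each edge [p,q] (with p < q) to q − p. For instance
  ∂ab = b − a.
The resulting 4×4 matrix has rank 3, and its Smith normal form has invariant factors (1,1,1).

From H_k ≅ ker(∂_k) / im(∂_{k+1}) we obtain:

  H_0: rank C_0 − rank ∂_1 = 4 − 3 = 1, and the invariant factors of ∂_1 are all 1, so H_0 ≅ Z.
  H_1: rank ker ∂_1 − rank ∂_2 = (4 − 3) − 0 = 1, and there is no ∂_2, so H_1 ≅ Z.

As a check, the Euler characteristic is 4 − 4 = 0, which agrees with 1 − 1 = 0.
(K is a triangulation of the circle S^1.)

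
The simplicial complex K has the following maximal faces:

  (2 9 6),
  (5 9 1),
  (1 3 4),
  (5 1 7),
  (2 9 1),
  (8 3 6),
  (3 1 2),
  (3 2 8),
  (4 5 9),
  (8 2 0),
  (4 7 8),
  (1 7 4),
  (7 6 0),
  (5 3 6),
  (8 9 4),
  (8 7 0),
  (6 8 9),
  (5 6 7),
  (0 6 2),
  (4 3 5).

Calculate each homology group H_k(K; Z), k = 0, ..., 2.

We work with the vertex ordering 0 < 1 < 2 < 3 < 4 < 5 < 6 < 7 < 8 < 9. The simplices of K, each written with vertices in increasing order, are:

  0-simplices (10): [0], [1], [2], [3], [4], [5], [6], [7], [8], [9]
  1-simplices (30): (30 of them)
  2-simplices (20): (20 of them)

giving chain groups C_0 ≅ Z^10, C_1 ≅ Z^30, C_2 ≅ Z^20.

Boundary ∂_1: C_1 → C_0 sends each edge [p,q] (with p < q) to q − p. For instance
  ∂[1,9] = [9] − [1].
The 10×30 boundary matrix has rank 9 and Smith normal form diag(1,1,1,1,1,1,1,1,1).

The boundary map ∂_2: C_2 → C_1 acts by ∂[p,q,r] = [q,r] − [p,r] + [p,q]. For instance
  ∂[4,7,8] = [7,8] − [4,8] + [4,7],
  ∂[4,8,9] = [8,9] − [4,9] + [4,8].
As a 30×20 matrix over Z this has rank 20, with invariant factors (1,1,1,1,1,1,1,1,1,1,1,1,1,1,1,1,1,1,1,2).

Computing H_k = (kernel of ∂_k) / (image of ∂_{k+1}):

  H_0: rank C_0 − rank ∂_1 = 10 − 9 = 1, and the invariant factors of ∂_1 are all 1, so H_0 ≅ Z.
  H_1: rank ker ∂_1 − rank ∂_2 = (30 − 9) − 20 = 1, and ∂_2 has invariant factor 2 > 1, so H_1 ≅ Z ⊕ Z_2.
  H_2: rank ker ∂_2 − rank ∂_3 = (20 − 20) − 0 = 0, and there is no ∂_3, so H_2 ≅ 0.

(K is a triangulation of the Klein bottle.)

H_0 ≅ Z,  H_1 ≅ Z ⊕ Z_2,  H_2 = 0.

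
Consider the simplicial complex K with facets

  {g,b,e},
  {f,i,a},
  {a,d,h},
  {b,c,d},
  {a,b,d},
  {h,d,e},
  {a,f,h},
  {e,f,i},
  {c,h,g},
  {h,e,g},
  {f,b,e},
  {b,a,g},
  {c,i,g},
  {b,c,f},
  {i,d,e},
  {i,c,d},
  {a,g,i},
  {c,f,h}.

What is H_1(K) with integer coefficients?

H_1 = Z^2.

Take the total order a < b < c < d < e < f < g < h < i on the vertex set. Then K (dimension 2) consists of the simplices:

  0-simplices (9): a, b, c, d, e, f, g, h, i
  1-simplices (27): ab, ad, af, ag, ah, ai, bc, bd, be, bf, bg, cd, cf, cg, ch, ci, de, dh, di, ef, eg, eh, ei, fh, fi, gh, gi
  2-simplices (18): abd, abg, adh, afh, afi, agi, bcd, bcf, bef, beg, cdi, cfh, cgh, cgi, deh, dei, efi, egh

so the chain groups are C_0 ≅ Z^9, C_1 ≅ Z^27, C_2 ≅ Z^18.

The boundary map ∂_1: C_1 → C_0 maps an edge to its endpoints' difference, ∂[p,q] = q − p. For instance
  ∂ab = b − a.
This gives a 9×27 integer matrix of rank 8; reducing to Smith normal form yields diagonal entries (1,1,1,1,1,1,1,1).

Boundary ∂_2: C_2 → C_1 maps a triangle to the signed sum of its edges. For instance
  ∂bcf = cf − bf + bc,
  ∂cgi = gi − ci + cg.
The 27×18 boundary matrix has rank 17 and Smith normal form diag(1,1,1,1,1,1,1,1,1,1,1,1,1,1,1,1,1).

Computing H_k = (kernel of ∂_k) / (image of ∂_{k+1}):

  H_1: rank ker ∂_1 − rank ∂_2 = (27 − 8) − 17 = 2, and the invariant factors of ∂_2 are all 1, so H_1 = Z^2.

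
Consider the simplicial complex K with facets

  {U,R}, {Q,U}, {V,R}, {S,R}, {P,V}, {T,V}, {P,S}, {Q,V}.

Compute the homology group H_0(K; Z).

H_0 ≅ Z.

Take the total order P < Q < R < S < T < U < V on the vertex set. Then K (dimension 1) consists of the simplices:

  0-simplices (7): P, Q, R, S, T, U, V
  1-simplices (8): PS, PV, QU, QV, RS, RU, RV, TV

giving chain groups C_0 ≅ Z^7, C_1 ≅ Z^8.

∂_1: C_1 → C_0 maps an edge to its endpoints' difference, ∂[p,q] = q − p.
The 7×8 boundary matrix has rank 6 and Smith normal form diag(1,1,1,1,1,1).

Now H_k = ker ∂_k / im ∂_{k+1}, so:

  H_0: rank C_0 − rank ∂_1 = 7 − 6 = 1, and the invariant factors of ∂_1 are all 1, so H_0 ≅ Z.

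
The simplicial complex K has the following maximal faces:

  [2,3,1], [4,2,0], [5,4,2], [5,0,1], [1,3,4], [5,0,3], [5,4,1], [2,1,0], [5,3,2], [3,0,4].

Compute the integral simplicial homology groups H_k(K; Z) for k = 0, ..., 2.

We work with the vertex ordering 0 < 1 < 2 < 3 < 4 < 5. The simplices of K, each written with vertices in increasing order, are:

  0-simplices (6): [0], [1], [2], [3], [4], [5]
  1-simplices (15): [0,1], [0,2], [0,3], [0,4], [0,5], [1,2], [1,3], [1,4], [1,5], [2,3], [2,4], [2,5], [3,4], [3,5], [4,5]
  2-simplices (10): [0,1,2], [0,1,5], [0,2,4], [0,3,4], [0,3,5], [1,2,3], [1,3,4], [1,4,5], [2,3,5], [2,4,5]

Hence C_0 ≅ Z^6, C_1 ≅ Z^15, C_2 ≅ Z^10.

∂_1: C_1 → C_0 maps an edge to its endpoints' difference, ∂[p,q] = q − p.
The 6×15 boundary matrix has rank 5 and Smith normal form diag(1,1,1,1,1).

∂_2: C_2 → C_1 acts by ∂[p,q,r] = [q,r] − [p,r] + [p,q]. For instance
  ∂[0,1,5] = [1,5] − [0,5] + [0,1],
  ∂[2,4,5] = [4,5] − [2,5] + [2,4].
As a 15×10 matrix over Z this has rank 10, with invariant factors (1,1,1,1,1,1,1,1,1,2).

From H_k ≅ ker(∂_k) / im(∂_{k+1}) we obtain:

  H_0: rank C_0 − rank ∂_1 = 6 − 5 = 1, and the invariant factors of ∂_1 are all 1, so H_0 = Z.
  H_1: rank ker ∂_1 − rank ∂_2 = (15 − 5) − 10 = 0, and ∂_2 has invariant factor 2 > 1, so H_1 = Z/2.
  H_2: rank ker ∂_2 − rank ∂_3 = (10 − 10) − 0 = 0, and there is no ∂_3, so H_2 = 0.

As a check, the Euler characteristic is 6 − 15 + 10 = 1, which agrees with 1 − 0 + 0 = 1.
(K is a triangulation of the real projective plane RP^2.)

H_0 = Z,  H_1 = Z/2,  H_2 = 0.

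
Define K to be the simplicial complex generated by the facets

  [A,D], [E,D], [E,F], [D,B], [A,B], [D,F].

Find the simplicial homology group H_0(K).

Fix the vertex order A < B < D < E < F and write every simplex with vertices in increasing order. Then dim K = 1 and the simplices of K are:

  0-simplices (5): A, B, D, E, F
  1-simplices (6): AB, AD, BD, DE, DF, EF

giving chain groups C_0 ≅ Z^5, C_1 ≅ Z^6.

∂_1: C_1 → C_0 maps an edge to its endpoints' difference, ∂[p,q] = q − p. For instance
  ∂BD = D − B.
This gives a 5×6 integer matrix of rank 4; reducing to Smith normal form yields diagonal entries (1,1,1,1).

Computing H_k = (kernel of ∂_k) / (image of ∂_{k+1}):

  H_0: rank C_0 − rank ∂_1 = 5 − 4 = 1, and the invariant factors of ∂_1 are all 1, so H_0 = Z.

H_0 = Z.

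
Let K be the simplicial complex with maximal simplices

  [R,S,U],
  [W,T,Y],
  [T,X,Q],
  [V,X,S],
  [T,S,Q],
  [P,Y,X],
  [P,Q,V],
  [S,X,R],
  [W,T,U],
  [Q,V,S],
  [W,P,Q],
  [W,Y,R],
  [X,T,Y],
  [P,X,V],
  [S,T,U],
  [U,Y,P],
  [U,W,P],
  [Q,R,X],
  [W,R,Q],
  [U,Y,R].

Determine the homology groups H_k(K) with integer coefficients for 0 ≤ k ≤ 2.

H_0 ≅ Z,  H_1 ≅ Z ⊕ Z/2Z,  H_2 = 0.

K has 10 vertices, 30 edges, 20 triangles.
rank ∂_0 = 0, rank ∂_1 = 9 ⇒ b_0 = 10 − 0 − 9 = 1; all invariant factors of ∂_1 are 1 so no torsion. So H_0 ≅ Z.
rank ∂_1 = 9, rank ∂_2 = 20 ⇒ b_1 = 30 − 9 − 20 = 1; ∂_2 has invariant factor(s) [2] giving torsion. So H_1 ≅ Z ⊕ Z/2Z.
rank ∂_2 = 20, rank ∂_3 = 0 ⇒ b_2 = 20 − 20 − 0 = 0. So H_2 ≅ 0.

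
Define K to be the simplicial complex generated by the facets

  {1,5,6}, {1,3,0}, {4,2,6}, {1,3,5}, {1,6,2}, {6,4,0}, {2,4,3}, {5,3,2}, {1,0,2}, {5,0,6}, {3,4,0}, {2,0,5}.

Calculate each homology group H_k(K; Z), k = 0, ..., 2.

We work with the vertex ordering 0 < 1 < 2 < 3 < 4 < 5 < 6. The simplices of K, each written with vertices in increasing order, are:

  0-simplices (7): [0], [1], [2], [3], [4], [5], [6]
  1-simplices (18): [0,1], [0,2], [0,3], [0,4], [0,5], [0,6], [1,2], [1,3], [1,5], [1,6], [2,3], [2,4], [2,5], [2,6], [3,4], [3,5], [4,6], [5,6]
  2-simplices (12): [0,1,2], [0,1,3], [0,2,5], [0,3,4], [0,4,6], [0,5,6], [1,2,6], [1,3,5], [1,5,6], [2,3,4], [2,3,5], [2,4,6]

Hence C_0 ≅ Z^7, C_1 ≅ Z^18, C_2 ≅ Z^12.

∂_1: C_1 → C_0 is given by ∂[p,q] = [q] − [p]. For instance
  ∂[5,6] = [6] − [5].
This gives a 7×18 integer matrix of rank 6; reducing to Smith normal form yields diagonal entries (1,1,1,1,1,1).

Boundary ∂_2: C_2 → C_1 acts by ∂[p,q,r] = [q,r] − [p,r] + [p,q]. For instance
  ∂[0,4,6] = [4,6] − [0,6] + [0,4],
  ∂[1,5,6] = [5,6] − [1,6] + [1,5].
The 18×12 boundary matrix has rank 12 and Smith normal form diag(1,1,1,1,1,1,1,1,1,1,1,2).

Now H_k = ker ∂_k / im ∂_{k+1}, so:

  H_0: rank C_0 − rank ∂_1 = 7 − 6 = 1, and the invariant factors of ∂_1 are all 1, so H_0 = Z.
  H_1: rank ker ∂_1 − rank ∂_2 = (18 − 6) − 12 = 0, and ∂_2 has invariant factor 2 > 1, so H_1 = Z/2.
  H_2: rank ker ∂_2 − rank ∂_3 = (12 − 12) − 0 = 0, and there is no ∂_3, so H_2 = 0.

H_0 = Z,  H_1 = Z/2,  H_2 = 0.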